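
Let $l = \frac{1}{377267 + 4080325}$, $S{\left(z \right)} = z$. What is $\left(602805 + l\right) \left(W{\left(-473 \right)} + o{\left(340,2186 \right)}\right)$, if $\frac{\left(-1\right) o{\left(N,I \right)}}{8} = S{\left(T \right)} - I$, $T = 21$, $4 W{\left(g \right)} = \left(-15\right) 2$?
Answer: $\frac{93039409065049625}{8915184} \approx 1.0436 \cdot 10^{10}$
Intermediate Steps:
$W{\left(g \right)} = - \frac{15}{2}$ ($W{\left(g \right)} = \frac{\left(-15\right) 2}{4} = \frac{1}{4} \left(-30\right) = - \frac{15}{2}$)
$o{\left(N,I \right)} = -168 + 8 I$ ($o{\left(N,I \right)} = - 8 \left(21 - I\right) = -168 + 8 I$)
$l = \frac{1}{4457592} \approx 2.2434 \cdot 10^{-7}$
$\left(602805 + l\right) \left(W{\left(-473 \right)} + o{\left(340,2186 \right)}\right) = \left(602805 + \frac{1}{4457592}\right) \left(- \frac{15}{2} + \left(-168 + 8 \cdot 2186\right)\right) = \frac{2687058745561 \left(- \frac{15}{2} + \left(-168 + 17488\right)\right)}{4457592} = \frac{2687058745561 \left(- \frac{15}{2} + 17320\right)}{4457592} = \frac{2687058745561}{4457592} \cdot \frac{34625}{2} = \frac{93039409065049625}{8915184}$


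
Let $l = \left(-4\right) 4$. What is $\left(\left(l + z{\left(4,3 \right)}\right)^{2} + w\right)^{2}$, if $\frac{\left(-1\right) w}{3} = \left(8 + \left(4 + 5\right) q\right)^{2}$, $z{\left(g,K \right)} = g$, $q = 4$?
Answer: $32080896$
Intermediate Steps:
$w = -5808$ ($w = - 3 \left(8 + \left(4 + 5\right) 4\right)^{2} = - 3 \left(8 + 9 \cdot 4\right)^{2} = - 3 \left(8 + 36\right)^{2} = - 3 \cdot 44^{2} = \left(-3\right) 1936 = -5808$)
$l = -16$
$\left(\left(l + z{\left(4,3 \right)}\right)^{2} + w\right)^{2} = \left(\left(-16 + 4\right)^{2} - 5808\right)^{2} = \left(\left(-12\right)^{2} - 5808\right)^{2} = \left(144 - 5808\right)^{2} = \left(-5664\right)^{2} = 32080896$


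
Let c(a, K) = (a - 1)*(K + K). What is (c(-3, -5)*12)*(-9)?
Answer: -4320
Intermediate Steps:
c(a, K) = 2*K*(-1 + a) (c(a, K) = (-1 + a)*(2*K) = 2*K*(-1 + a))
(c(-3, -5)*12)*(-9) = ((2*(-5)*(-1 - 3))*12)*(-9) = ((2*(-5)*(-4))*12)*(-9) = (40*12)*(-9) = 480*(-9) = -4320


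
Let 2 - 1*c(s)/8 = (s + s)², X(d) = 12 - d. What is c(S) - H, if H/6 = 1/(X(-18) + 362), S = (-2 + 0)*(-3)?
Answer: -222659/196 ≈ -1136.0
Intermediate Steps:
S = 6 (S = -2*(-3) = 6)
c(s) = 16 - 32*s² (c(s) = 16 - 8*(s + s)² = 16 - 8*4*s² = 16 - 32*s²)
H = 3/196 (H = 6/((12 - 1*(-18)) + 362) = 6/((12 + 18) + 362) = 6/(30 + 362) = 6/392 = 6*(1/392) = 3/196 ≈ 0.015306)
c(S) - H = (16 - 32*6²) - 1*3/196 = (16 - 32*36) - 3/196 = (16 - 1152) - 3/196 = -1136 - 3/196 = -222659/196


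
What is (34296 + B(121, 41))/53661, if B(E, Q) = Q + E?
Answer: 11486/17887 ≈ 0.64214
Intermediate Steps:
B(E, Q) = E + Q
(34296 + B(121, 41))/53661 = (34296 + (121 + 41))/53661 = (34296 + 162)*(1/53661) = 34458*(1/53661) = 11486/17887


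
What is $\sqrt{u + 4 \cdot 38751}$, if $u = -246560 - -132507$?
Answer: $\sqrt{40951} \approx 202.36$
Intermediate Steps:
$u = -114053$ ($u = -246560 + 132507 = -114053$)
$\sqrt{u + 4 \cdot 38751} = \sqrt{-114053 + 4 \cdot 38751} = \sqrt{-114053 + 155004} = \sqrt{40951}$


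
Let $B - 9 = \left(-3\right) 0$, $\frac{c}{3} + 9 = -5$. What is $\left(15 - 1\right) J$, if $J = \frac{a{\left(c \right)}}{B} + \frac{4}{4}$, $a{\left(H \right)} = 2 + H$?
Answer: $- \frac{434}{9} \approx -48.222$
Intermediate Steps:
$c = -42$ ($c = -27 + 3 \left(-5\right) = -27 - 15 = -42$)
$B = 9$ ($B = 9 - 0 = 9 + 0 = 9$)
$J = - \frac{31}{9}$ ($J = \frac{2 - 42}{9} + \frac{4}{4} = \left(-40\right) \frac{1}{9} + 4 \cdot \frac{1}{4} = - \frac{40}{9} + 1 = - \frac{31}{9} \approx -3.4444$)
$\left(15 - 1\right) J = \left(15 - 1\right) \left(- \frac{31}{9}\right) = 14 \left(- \frac{31}{9}\right) = - \frac{434}{9}$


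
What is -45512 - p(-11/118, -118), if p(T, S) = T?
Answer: -5370405/118 ≈ -45512.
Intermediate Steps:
-45512 - p(-11/118, -118) = -45512 - (-11)/118 = -45512 - 1*(-11/118) = -45512 + 11/118 = -5370405/118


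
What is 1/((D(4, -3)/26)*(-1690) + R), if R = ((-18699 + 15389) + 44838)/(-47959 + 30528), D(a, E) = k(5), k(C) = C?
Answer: -17431/5706603 ≈ -0.0030545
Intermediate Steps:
D(a, E) = 5
R = -41528/17431 (R = (-3310 + 44838)/(-17431) = 41528*(-1/17431) = -41528/17431 ≈ -2.3824)
1/((D(4, -3)/26)*(-1690) + R) = 1/((5/26)*(-1690) - 41528/17431) = 1/(-325 - 41528/17431) = 1/(-5706603/17431) = -17431/5706603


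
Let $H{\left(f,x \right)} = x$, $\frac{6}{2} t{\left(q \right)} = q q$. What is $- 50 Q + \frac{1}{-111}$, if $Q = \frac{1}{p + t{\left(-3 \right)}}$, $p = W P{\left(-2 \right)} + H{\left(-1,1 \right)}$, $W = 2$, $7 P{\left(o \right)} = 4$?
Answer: $- \frac{6481}{666} \approx -9.7312$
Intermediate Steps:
$t{\left(q \right)} = \frac{q^{2}}{3}$ ($t{\left(q \right)} = \frac{q q}{3} = \frac{q^{2}}{3}$)
$P{\left(o \right)} = \frac{4}{7}$ ($P{\left(o \right)} = \frac{1}{7} \cdot 4 = \frac{4}{7}$)
$p = \frac{15}{7}$ ($p = 2 \cdot \frac{4}{7} + 1 = \frac{8}{7} + 1 = \frac{15}{7} \approx 2.1429$)
$Q = \frac{7}{36}$ ($Q = \frac{1}{\frac{15}{7} + \frac{\left(-3\right)^{2}}{3}} = \frac{1}{\frac{15}{7} + \frac{1}{3} \cdot 9} = \frac{1}{\frac{15}{7} + 3} = \frac{1}{\frac{36}{7}} = \frac{7}{36} \approx 0.19444$)
$- 50 Q + \frac{1}{-111} = \left(-50\right) \frac{7}{36} + \frac{1}{-111} = - \frac{175}{18} - \frac{1}{111} = - \frac{6481}{666}$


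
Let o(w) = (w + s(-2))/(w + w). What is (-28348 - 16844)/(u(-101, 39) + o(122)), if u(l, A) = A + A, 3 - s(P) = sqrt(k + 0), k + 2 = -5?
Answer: -6601291473/11468458 - 344589*I*sqrt(7)/11468458 ≈ -575.6 - 0.079496*I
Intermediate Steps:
k = -7 (k = -2 - 5 = -7)
s(P) = 3 - I*sqrt(7) (s(P) = 3 - sqrt(-7 + 0) = 3 - sqrt(-7) = 3 - I*sqrt(7))
u(l, A) = 2*A
o(w) = (3 + w - I*sqrt(7))/(2*w) (o(w) = (w + (3 - I*sqrt(7)))/(w + w) = (3 + w - I*sqrt(7))/((2*w)) = (3 + w - I*sqrt(7))*(1/(2*w)) = (3 + w - I*sqrt(7))/(2*w))
(-28348 - 16844)/(u(-101, 39) + o(122)) = (-28348 - 16844)/(2*39 + (1/2)*(3 + 122 - I*sqrt(7))/122) = -45192/(78 + (1/2)*(1/122)*(125 - I*sqrt(7))) = -45192/(78 + (125/244 - I*sqrt(7)/244)) = -45192/(19157/244 - I*sqrt(7)/244)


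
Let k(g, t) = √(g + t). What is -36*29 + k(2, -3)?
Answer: -1044 + I ≈ -1044.0 + 1.0*I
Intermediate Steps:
-36*29 + k(2, -3) = -36*29 + √(2 - 3) = -1044 + √(-1) = -1044 + I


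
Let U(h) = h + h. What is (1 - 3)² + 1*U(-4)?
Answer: -4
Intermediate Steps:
U(h) = 2*h
(1 - 3)² + 1*U(-4) = (1 - 3)² + 1*(2*(-4)) = (-2)² + 1*(-8) = 4 - 8 = -4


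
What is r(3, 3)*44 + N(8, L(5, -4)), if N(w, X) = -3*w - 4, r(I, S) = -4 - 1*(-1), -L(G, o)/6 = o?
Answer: -160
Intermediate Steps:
L(G, o) = -6*o
r(I, S) = -3 (r(I, S) = -4 + 1 = -3)
N(w, X) = -4 - 3*w
r(3, 3)*44 + N(8, L(5, -4)) = -3*44 + (-4 - 3*8) = -132 + (-4 - 24) = -132 - 28 = -160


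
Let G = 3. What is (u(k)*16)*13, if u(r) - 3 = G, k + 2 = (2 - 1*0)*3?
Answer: 1248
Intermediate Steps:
k = 4 (k = -2 + (2 - 1*0)*3 = -2 + (2 + 0)*3 = -2 + 2*3 = -2 + 6 = 4)
u(r) = 6 (u(r) = 3 + 3 = 6)
(u(k)*16)*13 = (6*16)*13 = 96*13 = 1248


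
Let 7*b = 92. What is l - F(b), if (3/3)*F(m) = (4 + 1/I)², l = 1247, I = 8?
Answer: 78719/64 ≈ 1230.0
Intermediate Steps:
b = 92/7 (b = (⅐)*92 = 92/7 ≈ 13.143)
F(m) = 1089/64 (F(m) = (4 + 1/8)² = (4 + ⅛)² = (33/8)² = 1089/64)
l - F(b) = 1247 - 1*1089/64 = 1247 - 1089/64 = 78719/64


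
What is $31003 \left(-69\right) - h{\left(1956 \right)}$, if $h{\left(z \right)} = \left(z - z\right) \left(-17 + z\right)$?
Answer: $-2139207$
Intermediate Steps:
$h{\left(z \right)} = 0$ ($h{\left(z \right)} = 0 \left(-17 + z\right) = 0$)
$31003 \left(-69\right) - h{\left(1956 \right)} = 31003 \left(-69\right) - 0 = -2139207 + 0 = -2139207$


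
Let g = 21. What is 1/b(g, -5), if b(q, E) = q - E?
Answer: 1/26 ≈ 0.038462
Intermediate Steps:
1/b(g, -5) = 1/(21 - 1*(-5)) = 1/(21 + 5) = 1/26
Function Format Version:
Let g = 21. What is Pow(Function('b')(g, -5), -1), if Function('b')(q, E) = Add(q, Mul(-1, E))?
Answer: Rational(1, 26) ≈ 0.038462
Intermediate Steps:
Pow(Function('b')(g, -5), -1) = Pow(Add(21, Mul(-1, -5)), -1) = Pow(Add(21, 5), -1) = Pow(26, -1) = Rational(1, 26)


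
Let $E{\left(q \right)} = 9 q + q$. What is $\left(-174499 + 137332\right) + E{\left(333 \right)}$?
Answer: $-33837$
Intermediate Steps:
$E{\left(q \right)} = 10 q$
$\left(-174499 + 137332\right) + E{\left(333 \right)} = \left(-174499 + 137332\right) + 10 \cdot 333 = -37167 + 3330 = -33837$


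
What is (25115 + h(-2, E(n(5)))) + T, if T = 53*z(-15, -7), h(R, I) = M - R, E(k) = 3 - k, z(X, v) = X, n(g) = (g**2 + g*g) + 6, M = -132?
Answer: 24190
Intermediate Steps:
n(g) = 6 + 2*g**2 (n(g) = (g**2 + g**2) + 6 = 2*g**2 + 6 = 6 + 2*g**2)
h(R, I) = -132 - R
T = -795 (T = 53*(-15) = -795)
(25115 + h(-2, E(n(5)))) + T = (25115 + (-132 - 1*(-2))) - 795 = (25115 + (-132 + 2)) - 795 = (25115 - 130) - 795 = 24985 - 795 = 24190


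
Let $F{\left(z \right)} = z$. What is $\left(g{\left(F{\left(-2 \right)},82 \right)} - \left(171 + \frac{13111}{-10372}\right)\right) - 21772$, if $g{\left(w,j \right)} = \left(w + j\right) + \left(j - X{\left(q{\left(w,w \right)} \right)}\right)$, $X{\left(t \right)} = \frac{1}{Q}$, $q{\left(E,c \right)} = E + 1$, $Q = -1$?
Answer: $- \frac{225889049}{10372} \approx -21779.0$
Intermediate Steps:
$q{\left(E,c \right)} = 1 + E$
$X{\left(t \right)} = -1$ ($X{\left(t \right)} = \frac{1}{-1} = -1$)
$g{\left(w,j \right)} = 1 + w + 2 j$ ($g{\left(w,j \right)} = \left(w + j\right) + \left(j - -1\right) = \left(j + w\right) + \left(j + 1\right) = \left(j + w\right) + \left(1 + j\right) = 1 + w + 2 j$)
$\left(g{\left(F{\left(-2 \right)},82 \right)} - \left(171 + \frac{13111}{-10372}\right)\right) - 21772 = \left(\left(1 - 2 + 2 \cdot 82\right) - \left(171 + \frac{13111}{-10372}\right)\right) - 21772 = \left(\left(1 - 2 + 164\right) - \frac{1760501}{10372}\right) - 21772 = \left(163 + \left(-171 + \frac{13111}{10372}\right)\right) - 21772 = \left(163 - \frac{1760501}{10372}\right) - 21772 = - \frac{69865}{10372} - 21772 = - \frac{225889049}{10372}$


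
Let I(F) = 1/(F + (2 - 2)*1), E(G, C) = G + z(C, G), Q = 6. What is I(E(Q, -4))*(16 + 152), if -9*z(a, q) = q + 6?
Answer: 36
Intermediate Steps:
z(a, q) = -⅔ - q/9 (z(a, q) = -(q + 6)/9 = -(6 + q)/9 = -⅔ - q/9)
E(G, C) = -⅔ + 8*G/9 (E(G, C) = G + (-⅔ - G/9) = -⅔ + 8*G/9)
I(F) = 1/F (I(F) = 1/(F + 0*1) = 1/(F + 0) = 1/F)
I(E(Q, -4))*(16 + 152) = (16 + 152)/(-⅔ + (8/9)*6) = 168/(-⅔ + 16/3) = 168/(14/3) = (3/14)*168 = 36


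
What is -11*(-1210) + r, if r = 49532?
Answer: 62842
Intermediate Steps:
-11*(-1210) + r = -11*(-1210) + 49532 = 13310 + 49532 = 62842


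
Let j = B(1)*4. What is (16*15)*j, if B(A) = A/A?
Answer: 960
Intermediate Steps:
B(A) = 1
j = 4 (j = 1*4 = 4)
(16*15)*j = (16*15)*4 = 240*4 = 960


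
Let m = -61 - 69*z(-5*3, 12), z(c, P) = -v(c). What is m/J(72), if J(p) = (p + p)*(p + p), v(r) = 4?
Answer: 215/20736 ≈ 0.010368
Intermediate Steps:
J(p) = 4*p**2 (J(p) = (2*p)*(2*p) = 4*p**2)
z(c, P) = -4 (z(c, P) = -1*4 = -4)
m = 215 (m = -61 - 69*(-4) = -61 + 276 = 215)
m/J(72) = 215/((4*72**2)) = 215/((4*5184)) = 215/20736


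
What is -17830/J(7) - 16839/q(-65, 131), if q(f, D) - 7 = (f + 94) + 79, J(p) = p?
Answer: -2168323/805 ≈ -2693.6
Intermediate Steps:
q(f, D) = 180 + f (q(f, D) = 7 + ((f + 94) + 79) = 7 + ((94 + f) + 79) = 7 + (173 + f) = 180 + f)
-17830/J(7) - 16839/q(-65, 131) = -17830/7 - 16839/(180 - 65) = -17830*⅐ - 16839/115 = -17830/7 - 16839*1/115 = -17830/7 - 16839/115 = -2168323/805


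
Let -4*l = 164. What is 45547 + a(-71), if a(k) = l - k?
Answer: 45577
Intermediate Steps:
l = -41 (l = -¼*164 = -41)
a(k) = -41 - k
45547 + a(-71) = 45547 + (-41 - 1*(-71)) = 45547 + (-41 + 71) = 45547 + 30 = 45577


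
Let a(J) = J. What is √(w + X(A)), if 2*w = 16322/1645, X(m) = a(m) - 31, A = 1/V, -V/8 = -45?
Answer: I*√10145435510/19740 ≈ 5.1026*I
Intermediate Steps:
V = 360 (V = -8*(-45) = 360)
A = 1/360 ≈ 0.0027778
X(m) = -31 + m (X(m) = m - 31 = -31 + m)
w = 8161/1645 (w = (16322/1645)/2 = (16322*(1/1645))/2 = (½)*(16322/1645) = 8161/1645 ≈ 4.9611)
√(w + X(A)) = √(8161/1645 + (-31 + 1/360)) = √(8161/1645 - 11159/360) = √(-3083719/118440) = I*√10145435510/19740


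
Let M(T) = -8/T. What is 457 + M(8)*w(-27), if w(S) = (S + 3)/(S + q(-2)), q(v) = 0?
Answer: 4105/9 ≈ 456.11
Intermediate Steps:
w(S) = (3 + S)/S (w(S) = (S + 3)/(S + 0) = (3 + S)/S)
457 + M(8)*w(-27) = 457 + (-8/8)*((3 - 27)/(-27)) = 457 + (-8*⅛)*(-1/27*(-24)) = 457 - 1*8/9 = 457 - 8/9 = 4105/9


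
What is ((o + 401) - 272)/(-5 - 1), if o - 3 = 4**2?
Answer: -74/3 ≈ -24.667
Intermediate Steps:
o = 19 (o = 3 + 4**2 = 3 + 16 = 19)
((o + 401) - 272)/(-5 - 1) = ((19 + 401) - 272)/(-5 - 1) = (420 - 272)/(-6) = -1/6*148 = -74/3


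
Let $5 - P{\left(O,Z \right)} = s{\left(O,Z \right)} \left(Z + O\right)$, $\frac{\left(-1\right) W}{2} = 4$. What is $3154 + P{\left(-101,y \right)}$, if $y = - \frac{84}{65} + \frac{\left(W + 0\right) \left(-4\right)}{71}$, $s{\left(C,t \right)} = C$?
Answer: $- \frac{32891114}{4615} \approx -7127.0$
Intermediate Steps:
$W = -8$ ($W = \left(-2\right) 4 = -8$)
$y = - \frac{3884}{4615}$ ($y = - \frac{84}{65} + \frac{\left(-8 + 0\right) \left(-4\right)}{71} = \left(-84\right) \frac{1}{65} + \left(-8\right) \left(-4\right) \frac{1}{71} = - \frac{84}{65} + 32 \cdot \frac{1}{71} = - \frac{84}{65} + \frac{32}{71} = - \frac{3884}{4615} \approx -0.8416$)
$P{\left(O,Z \right)} = 5 - O \left(O + Z\right)$ ($P{\left(O,Z \right)} = 5 - O \left(Z + O\right) = 5 - O \left(O + Z\right)$)
$3154 + P{\left(-101,y \right)} = 3154 - \left(10196 + \frac{392284}{4615}\right) = 3154 - \frac{47446824}{4615} = - \frac{32891114}{4615}$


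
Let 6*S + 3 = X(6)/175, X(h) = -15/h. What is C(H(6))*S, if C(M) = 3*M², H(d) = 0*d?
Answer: 0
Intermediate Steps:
H(d) = 0
S = -211/420 (S = -½ + (-15/6/175)/6 = -½ + (-15*⅙*(1/175))/6 = -½ + (-5/2*1/175)/6 = -½ + (⅙)*(-1/70) = -½ - 1/420 = -211/420 ≈ -0.50238)
C(H(6))*S = (3*0²)*(-211/420) = (3*0)*(-211/420) = 0*(-211/420) = 0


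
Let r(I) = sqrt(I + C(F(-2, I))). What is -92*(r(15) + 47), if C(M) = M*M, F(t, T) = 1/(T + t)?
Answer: -4324 - 184*sqrt(634)/13 ≈ -4680.4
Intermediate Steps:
C(M) = M**2
r(I) = sqrt(I + (-2 + I)**(-2)) (r(I) = sqrt(I + (1/(I - 2))**2) = sqrt(I + (1/(-2 + I))**2) = sqrt(I + (-2 + I)**(-2)))
-92*(r(15) + 47) = -92*(sqrt(15 + (-2 + 15)**(-2)) + 47) = -92*(sqrt(15 + 13**(-2)) + 47) = -92*(sqrt(15 + 1/169) + 47) = -92*(sqrt(2536/169) + 47) = -92*(2*sqrt(634)/13 + 47) = -92*(47 + 2*sqrt(634)/13) = -4324 - 184*sqrt(634)/13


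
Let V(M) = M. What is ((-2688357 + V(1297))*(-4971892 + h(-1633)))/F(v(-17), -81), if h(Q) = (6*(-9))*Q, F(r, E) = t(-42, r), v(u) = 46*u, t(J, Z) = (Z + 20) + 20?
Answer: -6561410896300/371 ≈ -1.7686e+10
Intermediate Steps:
t(J, Z) = 40 + Z (t(J, Z) = (20 + Z) + 20 = 40 + Z)
F(r, E) = 40 + r
h(Q) = -54*Q
((-2688357 + V(1297))*(-4971892 + h(-1633)))/F(v(-17), -81) = ((-2688357 + 1297)*(-4971892 - 54*(-1633)))/(40 + 46*(-17)) = (-2687060*(-4971892 + 88182))/(40 - 782) = -2687060*(-4883710)/(-742) = 13122821792600*(-1/742) = -6561410896300/371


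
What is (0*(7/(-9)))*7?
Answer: 0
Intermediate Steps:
(0*(7/(-9)))*7 = (0*(7*(-⅑)))*7 = (0*(-7/9))*7 = 0*7 = 0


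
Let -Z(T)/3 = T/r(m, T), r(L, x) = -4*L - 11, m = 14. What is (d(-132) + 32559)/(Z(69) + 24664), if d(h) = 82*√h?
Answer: 2181453/1652695 + 10988*I*√33/1652695 ≈ 1.3199 + 0.038193*I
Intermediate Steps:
r(L, x) = -11 - 4*L
Z(T) = 3*T/67 (Z(T) = -3*T/(-11 - 4*14) = -3*T/(-11 - 56) = -3*T/(-67) = -3*T*(-1)/67 = -(-3)*T/67 = 3*T/67)
(d(-132) + 32559)/(Z(69) + 24664) = (82*√(-132) + 32559)/((3/67)*69 + 24664) = (82*(2*I*√33) + 32559)/(207/67 + 24664) = (164*I*√33 + 32559)/(1652695/67) = (32559 + 164*I*√33)*(67/1652695) = 2181453/1652695 + 10988*I*√33/1652695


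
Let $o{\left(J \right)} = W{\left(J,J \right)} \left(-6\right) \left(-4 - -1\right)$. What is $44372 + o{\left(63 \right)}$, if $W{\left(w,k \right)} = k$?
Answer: $45506$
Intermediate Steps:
$o{\left(J \right)} = 18 J$ ($o{\left(J \right)} = J \left(-6\right) \left(-4 - -1\right) = - 6 J \left(-4 + 1\right) = - 6 J \left(-3\right) = 18 J$)
$44372 + o{\left(63 \right)} = 44372 + 18 \cdot 63 = 44372 + 1134 = 45506$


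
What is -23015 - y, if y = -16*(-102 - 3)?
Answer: -24695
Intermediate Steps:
y = 1680 (y = -16*(-105) = 1680)
-23015 - y = -23015 - 1*1680 = -23015 - 1680 = -24695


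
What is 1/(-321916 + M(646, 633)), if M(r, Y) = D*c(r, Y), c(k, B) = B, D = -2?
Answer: -1/323182 ≈ -3.0942e-6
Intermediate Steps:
M(r, Y) = -2*Y
1/(-321916 + M(646, 633)) = 1/(-321916 - 2*633) = 1/(-321916 - 1266) = 1/(-323182) = -1/323182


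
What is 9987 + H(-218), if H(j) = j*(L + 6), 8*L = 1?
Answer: 34607/4 ≈ 8651.8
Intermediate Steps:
L = ⅛ (L = (⅛)*1 = ⅛ ≈ 0.12500)
H(j) = 49*j/8 (H(j) = j*(⅛ + 6) = j*(49/8) = 49*j/8)
9987 + H(-218) = 9987 + (49/8)*(-218) = 9987 - 5341/4 = 34607/4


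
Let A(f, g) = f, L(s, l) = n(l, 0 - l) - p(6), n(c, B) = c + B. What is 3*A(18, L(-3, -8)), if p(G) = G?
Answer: 54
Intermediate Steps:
n(c, B) = B + c
L(s, l) = -6 (L(s, l) = ((0 - l) + l) - 1*6 = (-l + l) - 6 = 0 - 6 = -6)
3*A(18, L(-3, -8)) = 3*18 = 54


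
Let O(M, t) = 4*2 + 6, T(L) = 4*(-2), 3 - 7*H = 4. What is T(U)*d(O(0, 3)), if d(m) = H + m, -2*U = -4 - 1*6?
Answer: -776/7 ≈ -110.86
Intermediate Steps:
H = -1/7 (H = 3/7 - 1/7*4 = 3/7 - 4/7 = -1/7 ≈ -0.14286)
U = 5 (U = -(-4 - 1*6)/2 = -(-4 - 6)/2 = -1/2*(-10) = 5)
T(L) = -8
O(M, t) = 14 (O(M, t) = 8 + 6 = 14)
d(m) = -1/7 + m
T(U)*d(O(0, 3)) = -8*(-1/7 + 14) = -8*97/7 = -776/7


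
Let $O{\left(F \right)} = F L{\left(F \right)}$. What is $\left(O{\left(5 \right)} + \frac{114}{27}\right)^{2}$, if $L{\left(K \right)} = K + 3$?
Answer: $\frac{158404}{81} \approx 1955.6$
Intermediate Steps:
$L{\left(K \right)} = 3 + K$
$O{\left(F \right)} = F \left(3 + F\right)$
$\left(O{\left(5 \right)} + \frac{114}{27}\right)^{2} = \left(5 \left(3 + 5\right) + \frac{114}{27}\right)^{2} = \left(5 \cdot 8 + 114 \cdot \frac{1}{27}\right)^{2} = \left(40 + \frac{38}{9}\right)^{2} = \left(\frac{398}{9}\right)^{2} = \frac{158404}{81}$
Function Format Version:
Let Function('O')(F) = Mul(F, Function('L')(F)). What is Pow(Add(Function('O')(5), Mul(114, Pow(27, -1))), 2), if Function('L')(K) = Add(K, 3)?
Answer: Rational(158404, 81) ≈ 1955.6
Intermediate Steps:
Function('L')(K) = Add(3, K)
Function('O')(F) = Mul(F, Add(3, F))
Pow(Add(Function('O')(5), Mul(114, Pow(27, -1))), 2) = Pow(Add(Mul(5, Add(3, 5)), Mul(114, Pow(27, -1))), 2) = Pow(Add(Mul(5, 8), Mul(114, Rational(1, 27))), 2) = Pow(Add(40, Rational(38, 9)), 2) = Pow(Rational(398, 9), 2) = Rational(158404, 81)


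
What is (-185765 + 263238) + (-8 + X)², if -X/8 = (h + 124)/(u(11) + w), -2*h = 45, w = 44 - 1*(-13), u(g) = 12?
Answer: 370709449/4761 ≈ 77864.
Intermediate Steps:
w = 57 (w = 44 + 13 = 57)
h = -45/2 (h = -½*45 = -45/2 ≈ -22.500)
X = -812/69 (X = -8*(-45/2 + 124)/(12 + 57) = -812/69 ≈ -11.768)
(-185765 + 263238) + (-8 + X)² = (-185765 + 263238) + (-8 - 812/69)² = 77473 + (-1364/69)² = 77473 + 1860496/4761 = 370709449/4761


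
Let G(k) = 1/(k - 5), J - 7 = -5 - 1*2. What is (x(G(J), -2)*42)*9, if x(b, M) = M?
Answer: -756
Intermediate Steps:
J = 0 (J = 7 + (-5 - 1*2) = 7 + (-5 - 2) = 7 - 7 = 0)
G(k) = 1/(-5 + k)
(x(G(J), -2)*42)*9 = -2*42*9 = -84*9 = -756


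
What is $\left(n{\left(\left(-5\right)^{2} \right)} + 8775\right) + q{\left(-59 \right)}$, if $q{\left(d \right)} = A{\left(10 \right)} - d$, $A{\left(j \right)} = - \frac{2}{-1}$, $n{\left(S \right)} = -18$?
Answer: $8818$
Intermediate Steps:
$A{\left(j \right)} = 2$ ($A{\left(j \right)} = \left(-2\right) \left(-1\right) = 2$)
$q{\left(d \right)} = 2 - d$
$\left(n{\left(\left(-5\right)^{2} \right)} + 8775\right) + q{\left(-59 \right)} = \left(-18 + 8775\right) + \left(2 - -59\right) = 8757 + \left(2 + 59\right) = 8757 + 61 = 8818$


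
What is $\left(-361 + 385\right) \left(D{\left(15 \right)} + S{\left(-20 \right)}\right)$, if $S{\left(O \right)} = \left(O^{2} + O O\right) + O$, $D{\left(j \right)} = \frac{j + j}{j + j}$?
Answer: $18744$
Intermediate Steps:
$D{\left(j \right)} = 1$ ($D{\left(j \right)} = \frac{2 j}{2 j} = 2 j \frac{1}{2 j} = 1$)
$S{\left(O \right)} = O + 2 O^{2}$ ($S{\left(O \right)} = \left(O^{2} + O^{2}\right) + O = 2 O^{2} + O = O + 2 O^{2}$)
$\left(-361 + 385\right) \left(D{\left(15 \right)} + S{\left(-20 \right)}\right) = \left(-361 + 385\right) \left(1 - 20 \left(1 + 2 \left(-20\right)\right)\right) = 24 \left(1 - 20 \left(1 - 40\right)\right) = 24 \left(1 - -780\right) = 24 \left(1 + 780\right) = 24 \cdot 781 = 18744$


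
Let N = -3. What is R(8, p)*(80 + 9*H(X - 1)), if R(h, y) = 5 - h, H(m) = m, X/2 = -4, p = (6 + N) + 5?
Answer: 3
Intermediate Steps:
p = 8 (p = (6 - 3) + 5 = 3 + 5 = 8)
X = -8 (X = 2*(-4) = -8)
R(8, p)*(80 + 9*H(X - 1)) = (5 - 1*8)*(80 + 9*(-8 - 1)) = (5 - 8)*(80 + 9*(-9)) = -3*(80 - 81) = -3*(-1) = 3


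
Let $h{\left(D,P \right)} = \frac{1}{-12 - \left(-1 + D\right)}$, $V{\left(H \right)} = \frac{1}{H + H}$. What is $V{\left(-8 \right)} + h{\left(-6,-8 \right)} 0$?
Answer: $- \frac{1}{16} \approx -0.0625$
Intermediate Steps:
$V{\left(H \right)} = \frac{1}{2 H}$
$h{\left(D,P \right)} = \frac{1}{-11 - D}$
$V{\left(-8 \right)} + h{\left(-6,-8 \right)} 0 = \frac{1}{2 \left(-8\right)} + - \frac{1}{11 - 6} \cdot 0 = \frac{1}{2} \left(- \frac{1}{8}\right) + - \frac{1}{5} \cdot 0 = - \frac{1}{16} + \left(-1\right) \frac{1}{5} \cdot 0 = - \frac{1}{16} - 0 = - \frac{1}{16} + 0 = - \frac{1}{16}$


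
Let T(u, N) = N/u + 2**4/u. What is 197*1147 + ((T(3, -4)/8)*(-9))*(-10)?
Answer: 226004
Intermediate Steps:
T(u, N) = 16/u + N/u (T(u, N) = N/u + 16/u = 16/u + N/u)
197*1147 + ((T(3, -4)/8)*(-9))*(-10) = 197*1147 + ((((16 - 4)/3)/8)*(-9))*(-10) = 225959 + ((((1/3)*12)*(1/8))*(-9))*(-10) = 225959 + ((4*(1/8))*(-9))*(-10) = 225959 + ((1/2)*(-9))*(-10) = 225959 - 9/2*(-10) = 225959 + 45 = 226004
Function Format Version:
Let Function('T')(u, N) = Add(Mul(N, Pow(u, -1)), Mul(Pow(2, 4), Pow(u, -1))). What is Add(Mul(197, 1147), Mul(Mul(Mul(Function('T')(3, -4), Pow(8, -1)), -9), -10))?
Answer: 226004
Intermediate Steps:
Function('T')(u, N) = Add(Mul(16, Pow(u, -1)), Mul(N, Pow(u, -1))) (Function('T')(u, N) = Add(Mul(N, Pow(u, -1)), Mul(16, Pow(u, -1))) = Add(Mul(16, Pow(u, -1)), Mul(N, Pow(u, -1))))
Add(Mul(197, 1147), Mul(Mul(Mul(Function('T')(3, -4), Pow(8, -1)), -9), -10)) = Add(Mul(197, 1147), Mul(Mul(Mul(Mul(Pow(3, -1), Add(16, -4)), Pow(8, -1)), -9), -10)) = Add(225959, Mul(Mul(Mul(Mul(Rational(1, 3), 12), Rational(1, 8)), -9), -10)) = Add(225959, Mul(Mul(Mul(4, Rational(1, 8)), -9), -10)) = Add(225959, Mul(Mul(Rational(1, 2), -9), -10)) = Add(225959, Mul(Rational(-9, 2), -10)) = Add(225959, 45) = 226004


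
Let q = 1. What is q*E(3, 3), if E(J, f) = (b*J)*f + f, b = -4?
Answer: -33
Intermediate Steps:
E(J, f) = f - 4*J*f (E(J, f) = (-4*J)*f + f = -4*J*f + f = f - 4*J*f)
q*E(3, 3) = 1*(3*(1 - 4*3)) = 1*(3*(1 - 12)) = 1*(3*(-11)) = 1*(-33) = -33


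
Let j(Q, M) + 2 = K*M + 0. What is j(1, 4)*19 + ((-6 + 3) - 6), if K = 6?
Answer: 409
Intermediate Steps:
j(Q, M) = -2 + 6*M (j(Q, M) = -2 + (6*M + 0) = -2 + 6*M)
j(1, 4)*19 + ((-6 + 3) - 6) = (-2 + 6*4)*19 + ((-6 + 3) - 6) = (-2 + 24)*19 + (-3 - 6) = 22*19 - 9 = 418 - 9 = 409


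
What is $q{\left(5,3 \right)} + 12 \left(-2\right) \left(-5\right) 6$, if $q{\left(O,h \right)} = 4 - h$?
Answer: $721$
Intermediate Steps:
$q{\left(5,3 \right)} + 12 \left(-2\right) \left(-5\right) 6 = \left(4 - 3\right) + 12 \left(-2\right) \left(-5\right) 6 = \left(4 - 3\right) + 12 \cdot 10 \cdot 6 = 1 + 12 \cdot 60 = 1 + 720 = 721$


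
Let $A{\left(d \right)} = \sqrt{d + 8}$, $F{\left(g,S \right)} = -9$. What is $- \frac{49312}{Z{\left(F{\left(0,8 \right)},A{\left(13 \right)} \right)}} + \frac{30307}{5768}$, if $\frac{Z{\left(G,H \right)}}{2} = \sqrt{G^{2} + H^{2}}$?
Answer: $\frac{30307}{5768} - \frac{12328 \sqrt{102}}{51} \approx -2436.1$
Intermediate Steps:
$A{\left(d \right)} = \sqrt{8 + d}$
$Z{\left(G,H \right)} = 2 \sqrt{G^{2} + H^{2}}$
$- \frac{49312}{Z{\left(F{\left(0,8 \right)},A{\left(13 \right)} \right)}} + \frac{30307}{5768} = - \frac{49312}{2 \sqrt{\left(-9\right)^{2} + \left(\sqrt{8 + 13}\right)^{2}}} + \frac{30307}{5768} = - \frac{49312}{2 \sqrt{81 + \left(\sqrt{21}\right)^{2}}} + 30307 \cdot \frac{1}{5768} = - \frac{49312}{2 \sqrt{81 + 21}} + \frac{30307}{5768} = - \frac{49312}{2 \sqrt{102}} + \frac{30307}{5768} = - 49312 \frac{\sqrt{102}}{204} + \frac{30307}{5768} = - \frac{12328 \sqrt{102}}{51} + \frac{30307}{5768} = \frac{30307}{5768} - \frac{12328 \sqrt{102}}{51}$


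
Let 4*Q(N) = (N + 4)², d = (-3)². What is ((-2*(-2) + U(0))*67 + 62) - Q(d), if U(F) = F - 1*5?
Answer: -189/4 ≈ -47.250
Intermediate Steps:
U(F) = -5 + F (U(F) = F - 5 = -5 + F)
d = 9
Q(N) = (4 + N)²/4 (Q(N) = (N + 4)²/4 = (4 + N)²/4)
((-2*(-2) + U(0))*67 + 62) - Q(d) = ((-2*(-2) + (-5 + 0))*67 + 62) - (4 + 9)²/4 = ((4 - 5)*67 + 62) - 13²/4 = (-1*67 + 62) - 169/4 = (-67 + 62) - 1*169/4 = -5 - 169/4 = -189/4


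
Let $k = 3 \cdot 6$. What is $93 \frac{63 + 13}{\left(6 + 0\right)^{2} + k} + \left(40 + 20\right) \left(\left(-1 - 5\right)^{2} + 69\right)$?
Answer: $\frac{57878}{9} \approx 6430.9$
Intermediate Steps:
$k = 18$
$93 \frac{63 + 13}{\left(6 + 0\right)^{2} + k} + \left(40 + 20\right) \left(\left(-1 - 5\right)^{2} + 69\right) = 93 \frac{63 + 13}{\left(6 + 0\right)^{2} + 18} + \left(40 + 20\right) \left(\left(-1 - 5\right)^{2} + 69\right) = 93 \frac{76}{6^{2} + 18} + 60 \left(\left(-6\right)^{2} + 69\right) = 93 \frac{76}{36 + 18} + 60 \left(36 + 69\right) = 93 \cdot \frac{76}{54} + 60 \cdot 105 = 93 \cdot 76 \cdot \frac{1}{54} + 6300 = 93 \cdot \frac{38}{27} + 6300 = \frac{1178}{9} + 6300 = \frac{57878}{9}$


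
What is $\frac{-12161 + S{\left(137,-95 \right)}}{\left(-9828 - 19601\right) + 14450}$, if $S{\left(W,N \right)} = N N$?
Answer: $\frac{3136}{14979} \approx 0.20936$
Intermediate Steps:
$S{\left(W,N \right)} = N^{2}$
$\frac{-12161 + S{\left(137,-95 \right)}}{\left(-9828 - 19601\right) + 14450} = \frac{-12161 + \left(-95\right)^{2}}{\left(-9828 - 19601\right) + 14450} = \frac{-12161 + 9025}{-29429 + 14450} = - \frac{3136}{-14979} = \left(-3136\right) \left(- \frac{1}{14979}\right) = \frac{3136}{14979}$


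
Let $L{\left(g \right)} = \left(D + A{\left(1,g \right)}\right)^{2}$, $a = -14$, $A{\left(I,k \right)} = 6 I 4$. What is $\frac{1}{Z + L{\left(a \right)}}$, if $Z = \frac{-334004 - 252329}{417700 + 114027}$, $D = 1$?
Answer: $\frac{531727}{331743042} \approx 0.0016028$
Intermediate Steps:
$A{\left(I,k \right)} = 24 I$
$L{\left(g \right)} = 625$ ($L{\left(g \right)} = \left(1 + 24 \cdot 1\right)^{2} = \left(1 + 24\right)^{2} = 25^{2} = 625$)
$Z = - \frac{586333}{531727} \approx -1.1027$
$\frac{1}{Z + L{\left(a \right)}} = \frac{1}{- \frac{586333}{531727} + 625} = \frac{1}{\frac{331743042}{531727}} = \frac{531727}{331743042}$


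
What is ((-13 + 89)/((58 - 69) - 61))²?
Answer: 361/324 ≈ 1.1142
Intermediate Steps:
((-13 + 89)/((58 - 69) - 61))² = (76/(-11 - 61))² = (76/(-72))² = (76*(-1/72))² = (-19/18)² = 361/324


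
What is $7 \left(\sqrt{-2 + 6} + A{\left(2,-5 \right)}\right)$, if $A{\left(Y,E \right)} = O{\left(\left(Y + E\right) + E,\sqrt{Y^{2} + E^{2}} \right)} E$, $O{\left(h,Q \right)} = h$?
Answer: $294$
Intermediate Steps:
$A{\left(Y,E \right)} = E \left(Y + 2 E\right)$ ($A{\left(Y,E \right)} = \left(\left(Y + E\right) + E\right) E = \left(\left(E + Y\right) + E\right) E = \left(Y + 2 E\right) E = E \left(Y + 2 E\right)$)
$7 \left(\sqrt{-2 + 6} + A{\left(2,-5 \right)}\right) = 7 \left(\sqrt{-2 + 6} - 5 \left(2 + 2 \left(-5\right)\right)\right) = 7 \left(\sqrt{4} - 5 \left(2 - 10\right)\right) = 7 \left(2 - -40\right) = 7 \left(2 + 40\right) = 7 \cdot 42 = 294$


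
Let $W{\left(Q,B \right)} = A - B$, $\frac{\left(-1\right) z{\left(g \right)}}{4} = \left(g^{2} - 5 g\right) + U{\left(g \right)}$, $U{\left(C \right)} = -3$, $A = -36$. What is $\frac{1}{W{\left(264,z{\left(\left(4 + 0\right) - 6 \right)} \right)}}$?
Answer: $\frac{1}{8} \approx 0.125$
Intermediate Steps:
$z{\left(g \right)} = 12 - 4 g^{2} + 20 g$ ($z{\left(g \right)} = - 4 \left(\left(g^{2} - 5 g\right) - 3\right) = - 4 \left(-3 + g^{2} - 5 g\right) = 12 - 4 g^{2} + 20 g$)
$W{\left(Q,B \right)} = -36 - B$
$\frac{1}{W{\left(264,z{\left(\left(4 + 0\right) - 6 \right)} \right)}} = \frac{1}{-36 - \left(12 - 4 \left(\left(4 + 0\right) - 6\right)^{2} + 20 \left(\left(4 + 0\right) - 6\right)\right)} = \frac{1}{-36 - \left(12 - 4 \left(4 - 6\right)^{2} + 20 \left(4 - 6\right)\right)} = \frac{1}{-36 - \left(12 - 4 \left(-2\right)^{2} + 20 \left(-2\right)\right)} = \frac{1}{-36 - \left(12 - 16 - 40\right)} = \frac{1}{-36 - -44} = \frac{1}{-36 + 44} = \frac{1}{8}$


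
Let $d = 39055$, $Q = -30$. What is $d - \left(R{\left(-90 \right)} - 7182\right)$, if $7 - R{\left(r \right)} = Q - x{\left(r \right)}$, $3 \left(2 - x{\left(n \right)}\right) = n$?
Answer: $46168$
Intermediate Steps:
$x{\left(n \right)} = 2 - \frac{n}{3}$
$R{\left(r \right)} = 39 - \frac{r}{3}$ ($R{\left(r \right)} = 7 - \left(-30 - \left(2 - \frac{r}{3}\right)\right) = 7 - \left(-30 + \left(-2 + \frac{r}{3}\right)\right) = 7 - \left(-32 + \frac{r}{3}\right) = 39 - \frac{r}{3}$)
$d - \left(R{\left(-90 \right)} - 7182\right) = 39055 - \left(\left(39 - -30\right) - 7182\right) = 39055 - \left(\left(39 + 30\right) - 7182\right) = 39055 - \left(69 - 7182\right) = 39055 - -7113 = 39055 + 7113 = 46168$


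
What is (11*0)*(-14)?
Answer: 0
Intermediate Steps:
(11*0)*(-14) = 0*(-14) = 0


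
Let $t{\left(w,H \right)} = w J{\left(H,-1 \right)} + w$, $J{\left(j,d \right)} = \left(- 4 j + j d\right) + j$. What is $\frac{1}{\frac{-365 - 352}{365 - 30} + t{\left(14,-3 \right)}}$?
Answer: $\frac{335}{60253} \approx 0.0055599$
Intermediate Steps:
$J{\left(j,d \right)} = - 3 j + d j$ ($J{\left(j,d \right)} = \left(- 4 j + d j\right) + j = - 3 j + d j$)
$t{\left(w,H \right)} = w - 4 H w$ ($t{\left(w,H \right)} = w H \left(-3 - 1\right) + w = w H \left(-4\right) + w = w \left(- 4 H\right) + w = - 4 H w + w = w - 4 H w$)
$\frac{1}{\frac{-365 - 352}{365 - 30} + t{\left(14,-3 \right)}} = \frac{1}{\frac{-365 - 352}{365 - 30} + 14 \left(1 - -12\right)} = \frac{1}{- \frac{717}{335} + 14 \left(1 + 12\right)} = \frac{1}{\left(-717\right) \frac{1}{335} + 14 \cdot 13} = \frac{1}{- \frac{717}{335} + 182} = \frac{1}{\frac{60253}{335}} = \frac{335}{60253}$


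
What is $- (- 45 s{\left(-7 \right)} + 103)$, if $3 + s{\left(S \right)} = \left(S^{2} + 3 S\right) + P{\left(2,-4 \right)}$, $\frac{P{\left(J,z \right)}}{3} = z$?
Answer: $482$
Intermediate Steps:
$P{\left(J,z \right)} = 3 z$
$s{\left(S \right)} = -15 + S^{2} + 3 S$ ($s{\left(S \right)} = -3 + \left(\left(S^{2} + 3 S\right) + 3 \left(-4\right)\right) = -3 - \left(12 - S^{2} - 3 S\right) = -3 + \left(-12 + S^{2} + 3 S\right) = -15 + S^{2} + 3 S$)
$- (- 45 s{\left(-7 \right)} + 103) = - (- 45 \left(-15 + \left(-7\right)^{2} + 3 \left(-7\right)\right) + 103) = - (- 45 \left(-15 + 49 - 21\right) + 103) = - (\left(-45\right) 13 + 103) = - (-585 + 103) = \left(-1\right) \left(-482\right) = 482$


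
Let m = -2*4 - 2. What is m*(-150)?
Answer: 1500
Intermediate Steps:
m = -10 (m = -8 - 2 = -10)
m*(-150) = -10*(-150) = 1500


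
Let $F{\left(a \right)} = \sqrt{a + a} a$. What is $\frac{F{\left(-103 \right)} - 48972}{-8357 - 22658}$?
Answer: $\frac{48972}{31015} + \frac{103 i \sqrt{206}}{31015} \approx 1.579 + 0.047665 i$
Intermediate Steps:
$F{\left(a \right)} = \sqrt{2} a^{\frac{3}{2}}$ ($F{\left(a \right)} = \sqrt{2 a} a = \sqrt{2} \sqrt{a} a = \sqrt{2} a^{\frac{3}{2}}$)
$\frac{F{\left(-103 \right)} - 48972}{-8357 - 22658} = \frac{\sqrt{2} \left(-103\right)^{\frac{3}{2}} - 48972}{-8357 - 22658} = \frac{\sqrt{2} \left(- 103 i \sqrt{103}\right) - 48972}{-31015} = \left(- 103 i \sqrt{206} - 48972\right) \left(- \frac{1}{31015}\right) = \left(-48972 - 103 i \sqrt{206}\right) \left(- \frac{1}{31015}\right) = \frac{48972}{31015} + \frac{103 i \sqrt{206}}{31015}$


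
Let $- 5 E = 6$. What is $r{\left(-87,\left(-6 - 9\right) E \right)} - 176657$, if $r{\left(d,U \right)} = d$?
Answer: $-176744$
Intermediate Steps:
$E = - \frac{6}{5}$ ($E = \left(- \frac{1}{5}\right) 6 = - \frac{6}{5} \approx -1.2$)
$r{\left(-87,\left(-6 - 9\right) E \right)} - 176657 = -87 - 176657 = -176744$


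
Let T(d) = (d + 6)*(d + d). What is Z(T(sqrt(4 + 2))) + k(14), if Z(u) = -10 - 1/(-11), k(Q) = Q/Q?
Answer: -98/11 ≈ -8.9091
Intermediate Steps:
k(Q) = 1
T(d) = 2*d*(6 + d) (T(d) = (6 + d)*(2*d) = 2*d*(6 + d))
Z(u) = -109/11 (Z(u) = -10 - 1*(-1/11) = -10 + 1/11 = -109/11)
Z(T(sqrt(4 + 2))) + k(14) = -109/11 + 1 = -98/11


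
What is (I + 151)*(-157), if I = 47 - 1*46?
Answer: -23864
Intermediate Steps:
I = 1 (I = 47 - 46 = 1)
(I + 151)*(-157) = (1 + 151)*(-157) = 152*(-157) = -23864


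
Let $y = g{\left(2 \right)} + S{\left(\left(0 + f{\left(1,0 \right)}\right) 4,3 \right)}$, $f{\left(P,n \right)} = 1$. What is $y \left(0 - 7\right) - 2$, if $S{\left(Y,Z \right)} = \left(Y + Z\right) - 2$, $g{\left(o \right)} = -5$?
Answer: $-2$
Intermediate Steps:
$S{\left(Y,Z \right)} = -2 + Y + Z$
$y = 0$ ($y = -5 + \left(-2 + \left(0 + 1\right) 4 + 3\right) = -5 + \left(-2 + 1 \cdot 4 + 3\right) = -5 + \left(-2 + 4 + 3\right) = -5 + 5 = 0$)
$y \left(0 - 7\right) - 2 = 0 \left(0 - 7\right) - 2 = 0 \left(-7\right) - 2 = 0 - 2 = -2$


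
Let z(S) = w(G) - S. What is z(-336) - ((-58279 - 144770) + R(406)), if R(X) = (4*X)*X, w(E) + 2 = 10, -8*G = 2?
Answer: -455951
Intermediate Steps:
G = -¼ (G = -⅛*2 = -¼ ≈ -0.25000)
w(E) = 8 (w(E) = -2 + 10 = 8)
R(X) = 4*X²
z(S) = 8 - S
z(-336) - ((-58279 - 144770) + R(406)) = (8 - 1*(-336)) - ((-58279 - 144770) + 4*406²) = (8 + 336) - (-203049 + 4*164836) = 344 - (-203049 + 659344) = 344 - 1*456295 = 344 - 456295 = -455951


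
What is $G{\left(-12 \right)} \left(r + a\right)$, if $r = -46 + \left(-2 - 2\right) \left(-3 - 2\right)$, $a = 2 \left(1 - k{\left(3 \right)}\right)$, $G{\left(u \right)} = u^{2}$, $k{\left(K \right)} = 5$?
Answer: $-4896$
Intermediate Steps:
$a = -8$ ($a = 2 \left(1 - 5\right) = 2 \left(-4\right) = -8$)
$r = -26$ ($r = -46 - -20 = -46 + 20 = -26$)
$G{\left(-12 \right)} \left(r + a\right) = \left(-12\right)^{2} \left(-26 - 8\right) = 144 \left(-34\right) = -4896$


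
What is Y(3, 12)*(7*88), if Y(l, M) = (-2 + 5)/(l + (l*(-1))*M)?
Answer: -56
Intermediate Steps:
Y(l, M) = 3/(l - M*l) (Y(l, M) = 3/(l + (-l)*M) = 3/(l - M*l))
Y(3, 12)*(7*88) = (-3/(3*(-1 + 12)))*(7*88) = -3*1/3/11*616 = -3*1/3*1/11*616 = -1/11*616 = -56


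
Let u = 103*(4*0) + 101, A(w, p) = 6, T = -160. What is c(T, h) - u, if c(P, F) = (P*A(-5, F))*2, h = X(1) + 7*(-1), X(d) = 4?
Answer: -2021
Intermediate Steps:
h = -3 (h = 4 + 7*(-1) = 4 - 7 = -3)
c(P, F) = 12*P (c(P, F) = (P*6)*2 = (6*P)*2 = 12*P)
u = 101 (u = 103*0 + 101 = 0 + 101 = 101)
c(T, h) - u = 12*(-160) - 1*101 = -1920 - 101 = -2021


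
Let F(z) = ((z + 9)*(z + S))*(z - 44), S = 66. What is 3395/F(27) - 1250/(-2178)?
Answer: 3541705/6886836 ≈ 0.51427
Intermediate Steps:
F(z) = (-44 + z)*(9 + z)*(66 + z) (F(z) = ((z + 9)*(z + 66))*(z - 44) = ((9 + z)*(66 + z))*(-44 + z) = (-44 + z)*(9 + z)*(66 + z))
3395/F(27) - 1250/(-2178) = 3395/(-26136 + 27³ - 2706*27 + 31*27²) - 1250/(-2178) = 3395/(-26136 + 19683 - 73062 + 31*729) - 1250*(-1/2178) = 3395/(-26136 + 19683 - 73062 + 22599) + 625/1089 = 3395/(-56916) + 625/1089 = 3395*(-1/56916) + 625/1089 = -3395/56916 + 625/1089 = 3541705/6886836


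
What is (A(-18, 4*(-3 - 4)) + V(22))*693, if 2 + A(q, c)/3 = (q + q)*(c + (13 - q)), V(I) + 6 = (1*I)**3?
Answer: 7146216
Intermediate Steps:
V(I) = -6 + I**3 (V(I) = -6 + (1*I)**3 = -6 + I**3)
A(q, c) = -6 + 6*q*(13 + c - q) (A(q, c) = -6 + 3*((q + q)*(c + (13 - q))) = -6 + 3*((2*q)*(13 + c - q)) = -6 + 3*(2*q*(13 + c - q)) = -6 + 6*q*(13 + c - q))
(A(-18, 4*(-3 - 4)) + V(22))*693 = ((-6 - 6*(-18)**2 + 78*(-18) + 6*(4*(-3 - 4))*(-18)) + (-6 + 22**3))*693 = ((-6 - 6*324 - 1404 + 6*(4*(-7))*(-18)) + (-6 + 10648))*693 = ((-6 - 1944 - 1404 + 6*(-28)*(-18)) + 10642)*693 = ((-6 - 1944 - 1404 + 3024) + 10642)*693 = (-330 + 10642)*693 = 10312*693 = 7146216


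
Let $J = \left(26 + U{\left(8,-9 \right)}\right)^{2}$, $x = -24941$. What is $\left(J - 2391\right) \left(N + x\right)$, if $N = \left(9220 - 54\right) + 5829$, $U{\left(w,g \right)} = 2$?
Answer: $15983222$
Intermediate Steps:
$J = 784$ ($J = \left(26 + 2\right)^{2} = 28^{2} = 784$)
$N = 14995$ ($N = 9166 + 5829 = 14995$)
$\left(J - 2391\right) \left(N + x\right) = \left(784 - 2391\right) \left(14995 - 24941\right) = \left(-1607\right) \left(-9946\right) = 15983222$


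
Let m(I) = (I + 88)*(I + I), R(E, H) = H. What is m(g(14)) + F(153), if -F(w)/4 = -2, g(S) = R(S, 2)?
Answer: 368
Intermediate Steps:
g(S) = 2
F(w) = 8 (F(w) = -4*(-2) = 8)
m(I) = 2*I*(88 + I) (m(I) = (88 + I)*(2*I) = 2*I*(88 + I))
m(g(14)) + F(153) = 2*2*(88 + 2) + 8 = 2*2*90 + 8 = 360 + 8 = 368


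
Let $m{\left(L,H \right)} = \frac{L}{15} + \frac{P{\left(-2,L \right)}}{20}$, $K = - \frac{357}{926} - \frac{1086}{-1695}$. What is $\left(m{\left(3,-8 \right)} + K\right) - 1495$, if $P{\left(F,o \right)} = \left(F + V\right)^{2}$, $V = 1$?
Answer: $- \frac{1563809491}{1046380} \approx -1494.5$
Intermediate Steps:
$P{\left(F,o \right)} = \left(1 + F\right)^{2}$ ($P{\left(F,o \right)} = \left(F + 1\right)^{2} = \left(1 + F\right)^{2}$)
$K = \frac{133507}{523190}$ ($K = \left(-357\right) \frac{1}{926} - - \frac{362}{565} = - \frac{357}{926} + \frac{362}{565} = \frac{133507}{523190} \approx 0.25518$)
$m{\left(L,H \right)} = \frac{1}{20} + \frac{L}{15}$ ($m{\left(L,H \right)} = \frac{L}{15} + \frac{\left(1 - 2\right)^{2}}{20} = L \frac{1}{15} + \left(-1\right)^{2} \cdot \frac{1}{20} = \frac{L}{15} + 1 \cdot \frac{1}{20} = \frac{L}{15} + \frac{1}{20} = \frac{1}{20} + \frac{L}{15}$)
$\left(m{\left(3,-8 \right)} + K\right) - 1495 = \left(\left(\frac{1}{20} + \frac{1}{15} \cdot 3\right) + \frac{133507}{523190}\right) - 1495 = \left(\left(\frac{1}{20} + \frac{1}{5}\right) + \frac{133507}{523190}\right) - 1495 = \left(\frac{1}{4} + \frac{133507}{523190}\right) - 1495 = \frac{528609}{1046380} - 1495 = - \frac{1563809491}{1046380}$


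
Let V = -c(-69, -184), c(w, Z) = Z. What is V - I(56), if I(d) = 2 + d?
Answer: 126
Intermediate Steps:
V = 184 (V = -1*(-184) = 184)
V - I(56) = 184 - (2 + 56) = 184 - 1*58 = 184 - 58 = 126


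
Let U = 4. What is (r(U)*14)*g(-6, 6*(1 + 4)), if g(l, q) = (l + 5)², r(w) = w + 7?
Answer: 154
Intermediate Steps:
r(w) = 7 + w
g(l, q) = (5 + l)²
(r(U)*14)*g(-6, 6*(1 + 4)) = ((7 + 4)*14)*(5 - 6)² = (11*14)*(-1)² = 154*1 = 154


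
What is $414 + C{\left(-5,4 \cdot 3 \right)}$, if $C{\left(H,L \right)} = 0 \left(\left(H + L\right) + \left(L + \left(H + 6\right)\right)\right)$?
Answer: $414$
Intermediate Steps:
$C{\left(H,L \right)} = 0$ ($C{\left(H,L \right)} = 0 \left(\left(H + L\right) + \left(L + \left(6 + H\right)\right)\right) = 0 \left(\left(H + L\right) + \left(6 + H + L\right)\right) = 0 \left(6 + 2 H + 2 L\right) = 0$)
$414 + C{\left(-5,4 \cdot 3 \right)} = 414 + 0 = 414$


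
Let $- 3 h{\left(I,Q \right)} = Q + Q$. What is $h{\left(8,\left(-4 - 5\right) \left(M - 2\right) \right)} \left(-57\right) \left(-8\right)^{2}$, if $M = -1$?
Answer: $65664$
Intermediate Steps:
$h{\left(I,Q \right)} = - \frac{2 Q}{3}$ ($h{\left(I,Q \right)} = - \frac{Q + Q}{3} = - \frac{2 Q}{3}$)
$h{\left(8,\left(-4 - 5\right) \left(M - 2\right) \right)} \left(-57\right) \left(-8\right)^{2} = - \frac{2 \left(-4 - 5\right) \left(-1 - 2\right)}{3} \left(-57\right) \left(-8\right)^{2} = - \frac{2 \left(\left(-9\right) \left(-3\right)\right)}{3} \left(-57\right) 64 = \left(- \frac{2}{3}\right) 27 \left(-57\right) 64 = \left(-18\right) \left(-57\right) 64 = 1026 \cdot 64 = 65664$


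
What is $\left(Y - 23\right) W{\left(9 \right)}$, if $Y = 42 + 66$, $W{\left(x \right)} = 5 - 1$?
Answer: $340$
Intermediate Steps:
$W{\left(x \right)} = 4$ ($W{\left(x \right)} = 5 - 1 = 4$)
$Y = 108$
$\left(Y - 23\right) W{\left(9 \right)} = \left(108 - 23\right) 4 = 85 \cdot 4 = 340$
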